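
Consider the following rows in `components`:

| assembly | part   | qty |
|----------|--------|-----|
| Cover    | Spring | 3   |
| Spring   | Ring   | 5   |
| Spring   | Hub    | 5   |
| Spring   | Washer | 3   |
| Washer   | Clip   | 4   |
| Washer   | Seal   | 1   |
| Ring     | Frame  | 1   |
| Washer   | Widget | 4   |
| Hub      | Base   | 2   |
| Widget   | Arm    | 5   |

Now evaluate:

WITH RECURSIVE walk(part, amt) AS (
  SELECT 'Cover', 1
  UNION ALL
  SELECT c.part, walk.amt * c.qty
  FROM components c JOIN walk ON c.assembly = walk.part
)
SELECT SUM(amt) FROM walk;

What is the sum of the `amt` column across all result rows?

349

Base: (Cover, amt=1).
Iteration 1: components of {Cover} -> Spring = 1*3 = 3.
Iteration 2: components of {Spring} -> Hub = 3*5 = 15, Ring = 3*5 = 15, Washer = 3*3 = 9.
Iteration 3: components of {Hub,Ring,Washer} -> Base = 15*2 = 30, Clip = 9*4 = 36, Frame = 15*1 = 15, Seal = 9*1 = 9, Widget = 9*4 = 36.
Iteration 4: components of {Base,Clip,Frame,Seal,Widget} -> Arm = 36*5 = 180.
Iteration 5: no further components; recursion stops.
SUM(amt) = 1 + 3 + 15 + 15 + 9 + 15 + 30 + 36 + 9 + 36 + 180 = 349.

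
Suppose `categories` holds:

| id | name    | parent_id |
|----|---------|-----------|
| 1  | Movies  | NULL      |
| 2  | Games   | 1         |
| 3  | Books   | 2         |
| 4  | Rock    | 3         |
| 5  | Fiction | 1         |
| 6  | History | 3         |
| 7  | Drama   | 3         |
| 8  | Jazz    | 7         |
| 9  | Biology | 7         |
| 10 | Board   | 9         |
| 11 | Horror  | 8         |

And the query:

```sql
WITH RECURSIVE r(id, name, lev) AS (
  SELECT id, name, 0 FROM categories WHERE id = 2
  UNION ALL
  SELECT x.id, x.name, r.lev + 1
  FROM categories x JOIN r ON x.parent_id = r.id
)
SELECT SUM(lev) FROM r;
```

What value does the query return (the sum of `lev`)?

21

Base: id=2 (Games) at lev 0.
Iteration 1: rows with parent_id in {2} -> Books (id 3, lev 1).
Iteration 2: rows with parent_id in {3} -> Rock (id 4, lev 2), History (id 6, lev 2), Drama (id 7, lev 2).
Iteration 3: rows with parent_id in {4,6,7} -> Jazz (id 8, lev 3), Biology (id 9, lev 3).
Iteration 4: rows with parent_id in {8,9} -> Board (id 10, lev 4), Horror (id 11, lev 4).
Iteration 5: no rows with parent_id in {10,11}; recursion stops.
SUM(lev) = 0 + 1 + 2 + 2 + 2 + 3 + 3 + 4 + 4 = 21.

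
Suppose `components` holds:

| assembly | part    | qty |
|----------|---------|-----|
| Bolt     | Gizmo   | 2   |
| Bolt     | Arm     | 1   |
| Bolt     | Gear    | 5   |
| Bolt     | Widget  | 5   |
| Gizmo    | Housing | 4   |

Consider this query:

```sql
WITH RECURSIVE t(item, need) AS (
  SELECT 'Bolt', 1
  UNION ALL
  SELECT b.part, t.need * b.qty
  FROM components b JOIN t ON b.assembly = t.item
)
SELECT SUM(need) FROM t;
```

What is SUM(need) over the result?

Base: (Bolt, need=1).
Iteration 1: components of {Bolt} -> Arm = 1*1 = 1, Gear = 1*5 = 5, Gizmo = 1*2 = 2, Widget = 1*5 = 5.
Iteration 2: components of {Arm,Gear,Gizmo,Widget} -> Housing = 2*4 = 8.
Iteration 3: no further components; recursion stops.
SUM(need) = 1 + 2 + 1 + 5 + 5 + 8 = 22.

22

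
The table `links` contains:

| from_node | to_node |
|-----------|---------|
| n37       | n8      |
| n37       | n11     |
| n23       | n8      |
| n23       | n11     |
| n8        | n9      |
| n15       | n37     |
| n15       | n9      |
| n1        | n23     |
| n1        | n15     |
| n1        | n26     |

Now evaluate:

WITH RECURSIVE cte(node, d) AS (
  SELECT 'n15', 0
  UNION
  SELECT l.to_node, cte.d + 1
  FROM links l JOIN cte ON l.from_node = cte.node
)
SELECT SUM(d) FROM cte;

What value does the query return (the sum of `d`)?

9

Base: (n15, d=0).
Iteration 1: edges from {n15} -> (n37, d=1), (n9, d=1).
Iteration 2: edges from {n37,n9} -> (n11, d=2), (n8, d=2).
Iteration 3: edges from {n11,n8} -> (n9, d=3).
Iteration 4: no outgoing edges from {n9}; recursion stops.
SUM(d) = 0 + 1 + 1 + 2 + 2 + 3 = 9.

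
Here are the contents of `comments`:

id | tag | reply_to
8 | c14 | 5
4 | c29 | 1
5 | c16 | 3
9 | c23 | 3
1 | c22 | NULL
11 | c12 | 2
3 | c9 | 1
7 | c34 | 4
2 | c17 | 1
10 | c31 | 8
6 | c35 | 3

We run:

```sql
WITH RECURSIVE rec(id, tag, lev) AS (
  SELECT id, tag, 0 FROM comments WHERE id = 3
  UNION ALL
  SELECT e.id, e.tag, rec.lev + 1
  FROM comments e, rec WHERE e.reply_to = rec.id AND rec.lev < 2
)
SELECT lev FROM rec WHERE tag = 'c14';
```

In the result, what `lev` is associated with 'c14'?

Base: id=3 (c9) at lev 0.
Iteration 1: rows with reply_to in {3} -> c16 (id 5, lev 1), c35 (id 6, lev 1), c23 (id 9, lev 1).
Iteration 2: rows with reply_to in {5,6,9} -> c14 (id 8, lev 2).
Iteration 3: lev < 2 fails for all current rows; recursion stops.

2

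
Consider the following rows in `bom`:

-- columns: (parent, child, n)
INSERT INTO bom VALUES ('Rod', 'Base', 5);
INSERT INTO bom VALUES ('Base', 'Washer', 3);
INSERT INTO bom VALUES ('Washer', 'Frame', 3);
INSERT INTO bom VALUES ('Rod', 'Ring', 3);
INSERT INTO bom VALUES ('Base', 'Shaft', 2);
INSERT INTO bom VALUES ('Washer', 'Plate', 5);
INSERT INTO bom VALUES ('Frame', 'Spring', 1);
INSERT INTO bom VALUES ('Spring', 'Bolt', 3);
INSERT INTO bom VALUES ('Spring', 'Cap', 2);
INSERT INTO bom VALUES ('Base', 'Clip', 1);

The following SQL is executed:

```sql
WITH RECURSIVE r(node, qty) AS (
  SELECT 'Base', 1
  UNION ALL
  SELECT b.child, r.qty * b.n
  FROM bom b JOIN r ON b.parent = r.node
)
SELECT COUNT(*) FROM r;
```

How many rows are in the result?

Base: (Base, qty=1).
Iteration 1: components of {Base} -> Clip = 1*1 = 1, Shaft = 1*2 = 2, Washer = 1*3 = 3.
Iteration 2: components of {Clip,Shaft,Washer} -> Frame = 3*3 = 9, Plate = 3*5 = 15.
Iteration 3: components of {Frame,Plate} -> Spring = 9*1 = 9.
Iteration 4: components of {Spring} -> Bolt = 9*3 = 27, Cap = 9*2 = 18.
Iteration 5: no further components; recursion stops.
Total rows emitted: 9.

9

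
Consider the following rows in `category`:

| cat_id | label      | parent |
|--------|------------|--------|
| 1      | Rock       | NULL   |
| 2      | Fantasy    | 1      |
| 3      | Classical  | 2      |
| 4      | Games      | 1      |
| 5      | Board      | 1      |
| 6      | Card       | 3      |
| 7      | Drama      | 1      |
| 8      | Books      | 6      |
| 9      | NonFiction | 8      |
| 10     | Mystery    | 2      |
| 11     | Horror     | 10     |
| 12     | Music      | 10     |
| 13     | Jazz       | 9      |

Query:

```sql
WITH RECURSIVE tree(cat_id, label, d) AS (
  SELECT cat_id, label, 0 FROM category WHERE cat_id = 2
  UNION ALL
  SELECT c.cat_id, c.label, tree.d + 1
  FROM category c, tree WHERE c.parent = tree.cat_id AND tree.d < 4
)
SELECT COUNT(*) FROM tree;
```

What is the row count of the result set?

8

Base: cat_id=2 (Fantasy) at d 0.
Iteration 1: rows with parent in {2} -> Classical (id 3, d 1), Mystery (id 10, d 1).
Iteration 2: rows with parent in {3,10} -> Card (id 6, d 2), Horror (id 11, d 2), Music (id 12, d 2).
Iteration 3: rows with parent in {6,11,12} -> Books (id 8, d 3).
Iteration 4: rows with parent in {8} -> NonFiction (id 9, d 4).
Iteration 5: d < 4 fails for all current rows; recursion stops.
Total rows emitted: 8.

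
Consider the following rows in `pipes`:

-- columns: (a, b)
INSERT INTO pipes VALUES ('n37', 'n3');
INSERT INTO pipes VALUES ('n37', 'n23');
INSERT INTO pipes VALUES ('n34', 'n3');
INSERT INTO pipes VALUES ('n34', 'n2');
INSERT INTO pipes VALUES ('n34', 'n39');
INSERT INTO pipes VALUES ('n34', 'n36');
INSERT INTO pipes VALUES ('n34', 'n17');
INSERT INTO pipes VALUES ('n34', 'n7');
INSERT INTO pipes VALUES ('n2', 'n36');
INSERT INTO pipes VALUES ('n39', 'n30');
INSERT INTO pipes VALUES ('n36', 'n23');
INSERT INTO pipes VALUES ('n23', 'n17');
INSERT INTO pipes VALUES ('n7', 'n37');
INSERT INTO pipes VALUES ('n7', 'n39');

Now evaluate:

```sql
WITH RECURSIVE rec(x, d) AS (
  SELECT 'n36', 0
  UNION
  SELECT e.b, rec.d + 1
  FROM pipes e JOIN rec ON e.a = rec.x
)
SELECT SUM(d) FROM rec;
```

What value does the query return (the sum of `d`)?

Base: (n36, d=0).
Iteration 1: edges from {n36} -> (n23, d=1).
Iteration 2: edges from {n23} -> (n17, d=2).
Iteration 3: no outgoing edges from {n17}; recursion stops.
SUM(d) = 0 + 1 + 2 = 3.

3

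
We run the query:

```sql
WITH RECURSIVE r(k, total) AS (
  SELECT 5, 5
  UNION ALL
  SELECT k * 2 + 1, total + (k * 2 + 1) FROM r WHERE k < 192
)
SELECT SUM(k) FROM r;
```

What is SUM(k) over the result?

Base: k=5, total=5.
Iteration 1: 5 < 192 holds -> k = 5 * 2 + 1 = 11, total = 5 + 11 = 16.
Iteration 2: 11 < 192 holds -> k = 11 * 2 + 1 = 23, total = 16 + 23 = 39.
Iteration 3: 23 < 192 holds -> k = 23 * 2 + 1 = 47, total = 39 + 47 = 86.
Iteration 4: 47 < 192 holds -> k = 47 * 2 + 1 = 95, total = 86 + 95 = 181.
Iteration 5: 95 < 192 holds -> k = 95 * 2 + 1 = 191, total = 181 + 191 = 372.
Iteration 6: 191 < 192 holds -> k = 191 * 2 + 1 = 383, total = 372 + 383 = 755.
Iteration 7: 383 < 192 fails; recursion stops.
SUM(k) = 5 + 11 + 23 + 47 + 95 + 191 + 383 = 755.

755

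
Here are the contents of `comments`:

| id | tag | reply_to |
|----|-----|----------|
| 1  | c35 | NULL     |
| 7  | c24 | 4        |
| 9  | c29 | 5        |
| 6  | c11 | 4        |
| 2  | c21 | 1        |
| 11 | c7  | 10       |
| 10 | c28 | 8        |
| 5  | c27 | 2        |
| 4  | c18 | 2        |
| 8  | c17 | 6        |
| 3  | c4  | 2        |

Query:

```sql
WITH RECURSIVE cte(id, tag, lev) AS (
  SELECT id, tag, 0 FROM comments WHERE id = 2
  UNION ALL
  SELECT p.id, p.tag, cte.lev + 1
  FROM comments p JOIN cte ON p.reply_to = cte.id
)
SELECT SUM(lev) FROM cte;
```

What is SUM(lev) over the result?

Base: id=2 (c21) at lev 0.
Iteration 1: rows with reply_to in {2} -> c4 (id 3, lev 1), c18 (id 4, lev 1), c27 (id 5, lev 1).
Iteration 2: rows with reply_to in {3,4,5} -> c11 (id 6, lev 2), c24 (id 7, lev 2), c29 (id 9, lev 2).
Iteration 3: rows with reply_to in {6,7,9} -> c17 (id 8, lev 3).
Iteration 4: rows with reply_to in {8} -> c28 (id 10, lev 4).
Iteration 5: rows with reply_to in {10} -> c7 (id 11, lev 5).
Iteration 6: no rows with reply_to in {11}; recursion stops.
SUM(lev) = 0 + 1 + 1 + 1 + 2 + 2 + 2 + 3 + 4 + 5 = 21.

21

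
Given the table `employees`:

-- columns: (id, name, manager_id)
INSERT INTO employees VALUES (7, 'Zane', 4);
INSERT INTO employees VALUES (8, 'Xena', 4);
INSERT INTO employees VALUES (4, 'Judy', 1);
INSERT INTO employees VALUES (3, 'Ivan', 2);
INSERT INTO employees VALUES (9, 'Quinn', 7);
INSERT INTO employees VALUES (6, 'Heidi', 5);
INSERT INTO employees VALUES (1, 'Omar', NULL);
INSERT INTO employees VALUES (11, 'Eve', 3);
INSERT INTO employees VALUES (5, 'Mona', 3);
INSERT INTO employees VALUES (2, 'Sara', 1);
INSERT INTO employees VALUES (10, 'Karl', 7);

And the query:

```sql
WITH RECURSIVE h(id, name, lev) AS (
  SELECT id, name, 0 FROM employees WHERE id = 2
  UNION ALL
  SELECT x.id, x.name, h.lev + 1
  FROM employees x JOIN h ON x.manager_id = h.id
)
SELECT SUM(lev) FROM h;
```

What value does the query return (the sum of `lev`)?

Base: id=2 (Sara) at lev 0.
Iteration 1: rows with manager_id in {2} -> Ivan (id 3, lev 1).
Iteration 2: rows with manager_id in {3} -> Mona (id 5, lev 2), Eve (id 11, lev 2).
Iteration 3: rows with manager_id in {5,11} -> Heidi (id 6, lev 3).
Iteration 4: no rows with manager_id in {6}; recursion stops.
SUM(lev) = 0 + 1 + 2 + 2 + 3 = 8.

8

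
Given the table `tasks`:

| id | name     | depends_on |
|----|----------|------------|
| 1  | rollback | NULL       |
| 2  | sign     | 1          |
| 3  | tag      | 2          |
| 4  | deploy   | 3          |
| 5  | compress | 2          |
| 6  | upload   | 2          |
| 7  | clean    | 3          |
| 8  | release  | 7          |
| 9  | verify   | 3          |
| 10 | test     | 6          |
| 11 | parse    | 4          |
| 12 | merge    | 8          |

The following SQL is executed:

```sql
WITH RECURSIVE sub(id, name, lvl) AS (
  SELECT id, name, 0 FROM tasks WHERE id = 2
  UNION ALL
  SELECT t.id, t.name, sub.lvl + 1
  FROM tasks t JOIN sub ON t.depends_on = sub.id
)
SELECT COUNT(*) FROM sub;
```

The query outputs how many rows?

Base: id=2 (sign) at lvl 0.
Iteration 1: rows with depends_on in {2} -> tag (id 3, lvl 1), compress (id 5, lvl 1), upload (id 6, lvl 1).
Iteration 2: rows with depends_on in {3,5,6} -> deploy (id 4, lvl 2), clean (id 7, lvl 2), verify (id 9, lvl 2), test (id 10, lvl 2).
Iteration 3: rows with depends_on in {4,7,9,10} -> release (id 8, lvl 3), parse (id 11, lvl 3).
Iteration 4: rows with depends_on in {8,11} -> merge (id 12, lvl 4).
Iteration 5: no rows with depends_on in {12}; recursion stops.
Total rows emitted: 11.

11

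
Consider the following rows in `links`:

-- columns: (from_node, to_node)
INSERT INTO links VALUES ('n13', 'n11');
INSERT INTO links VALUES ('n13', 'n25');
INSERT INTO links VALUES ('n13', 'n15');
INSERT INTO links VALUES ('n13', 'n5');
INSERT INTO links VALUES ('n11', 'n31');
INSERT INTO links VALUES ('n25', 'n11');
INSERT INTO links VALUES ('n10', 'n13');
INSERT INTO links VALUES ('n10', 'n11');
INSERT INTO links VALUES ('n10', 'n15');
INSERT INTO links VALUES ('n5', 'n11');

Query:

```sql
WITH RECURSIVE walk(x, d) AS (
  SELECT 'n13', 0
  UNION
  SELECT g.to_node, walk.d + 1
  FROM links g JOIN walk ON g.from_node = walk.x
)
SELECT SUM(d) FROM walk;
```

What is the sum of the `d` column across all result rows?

11

Base: (n13, d=0).
Iteration 1: edges from {n13} -> (n11, d=1), (n15, d=1), (n25, d=1), (n5, d=1).
Iteration 2: edges from {n11,n15,n25,n5} -> (n11, d=2), (n31, d=2). [UNION drops 1 duplicate row(s)]
Iteration 3: edges from {n11,n31} -> (n31, d=3).
Iteration 4: no outgoing edges from {n31}; recursion stops.
SUM(d) = 0 + 1 + 1 + 1 + 1 + 2 + 2 + 3 = 11.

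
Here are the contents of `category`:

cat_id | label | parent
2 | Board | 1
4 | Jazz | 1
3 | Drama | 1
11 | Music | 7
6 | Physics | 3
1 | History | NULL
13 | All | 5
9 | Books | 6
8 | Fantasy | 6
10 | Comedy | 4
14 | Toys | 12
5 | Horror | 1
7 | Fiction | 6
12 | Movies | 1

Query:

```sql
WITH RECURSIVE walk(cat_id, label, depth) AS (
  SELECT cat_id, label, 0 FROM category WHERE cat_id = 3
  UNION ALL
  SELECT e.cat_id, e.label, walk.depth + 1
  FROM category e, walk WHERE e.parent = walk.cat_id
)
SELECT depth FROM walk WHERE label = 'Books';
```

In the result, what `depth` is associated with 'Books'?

2

Base: cat_id=3 (Drama) at depth 0.
Iteration 1: rows with parent in {3} -> Physics (id 6, depth 1).
Iteration 2: rows with parent in {6} -> Fiction (id 7, depth 2), Fantasy (id 8, depth 2), Books (id 9, depth 2).
Iteration 3: rows with parent in {7,8,9} -> Music (id 11, depth 3).
Iteration 4: no rows with parent in {11}; recursion stops.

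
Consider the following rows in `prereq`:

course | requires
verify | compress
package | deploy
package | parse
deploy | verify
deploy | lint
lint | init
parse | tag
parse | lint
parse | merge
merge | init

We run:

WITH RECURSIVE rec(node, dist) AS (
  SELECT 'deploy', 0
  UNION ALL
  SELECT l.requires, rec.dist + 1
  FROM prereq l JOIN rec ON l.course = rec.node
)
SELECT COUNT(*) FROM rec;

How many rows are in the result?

5

Base: (deploy, dist=0).
Iteration 1: edges from {deploy} -> (lint, dist=1), (verify, dist=1).
Iteration 2: edges from {lint,verify} -> (compress, dist=2), (init, dist=2).
Iteration 3: no outgoing edges from {compress,init}; recursion stops.
Total rows emitted: 5.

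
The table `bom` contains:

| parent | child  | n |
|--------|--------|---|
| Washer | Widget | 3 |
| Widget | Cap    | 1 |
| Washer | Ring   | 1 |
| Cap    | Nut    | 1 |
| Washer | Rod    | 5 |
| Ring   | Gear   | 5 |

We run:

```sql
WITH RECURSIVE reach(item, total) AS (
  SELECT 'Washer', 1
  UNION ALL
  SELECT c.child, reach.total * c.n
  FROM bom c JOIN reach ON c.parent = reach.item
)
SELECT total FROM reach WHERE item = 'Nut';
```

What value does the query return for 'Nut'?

3

Base: (Washer, total=1).
Iteration 1: components of {Washer} -> Ring = 1*1 = 1, Rod = 1*5 = 5, Widget = 1*3 = 3.
Iteration 2: components of {Ring,Rod,Widget} -> Cap = 3*1 = 3, Gear = 1*5 = 5.
Iteration 3: components of {Cap,Gear} -> Nut = 3*1 = 3.
Iteration 4: no further components; recursion stops.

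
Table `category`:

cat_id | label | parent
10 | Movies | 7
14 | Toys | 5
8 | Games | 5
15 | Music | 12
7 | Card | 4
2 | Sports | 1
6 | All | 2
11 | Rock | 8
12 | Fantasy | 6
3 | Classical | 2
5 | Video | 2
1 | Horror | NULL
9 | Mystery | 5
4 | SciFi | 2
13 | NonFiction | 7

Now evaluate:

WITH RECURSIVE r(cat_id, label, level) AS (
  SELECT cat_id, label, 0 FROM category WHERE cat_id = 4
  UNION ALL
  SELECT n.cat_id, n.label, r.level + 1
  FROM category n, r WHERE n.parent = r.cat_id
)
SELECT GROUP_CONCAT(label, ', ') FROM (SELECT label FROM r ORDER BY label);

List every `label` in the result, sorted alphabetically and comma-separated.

Card, Movies, NonFiction, SciFi

Base: cat_id=4 (SciFi) at level 0.
Iteration 1: rows with parent in {4} -> Card (id 7, level 1).
Iteration 2: rows with parent in {7} -> Movies (id 10, level 2), NonFiction (id 13, level 2).
Iteration 3: no rows with parent in {10,13}; recursion stops.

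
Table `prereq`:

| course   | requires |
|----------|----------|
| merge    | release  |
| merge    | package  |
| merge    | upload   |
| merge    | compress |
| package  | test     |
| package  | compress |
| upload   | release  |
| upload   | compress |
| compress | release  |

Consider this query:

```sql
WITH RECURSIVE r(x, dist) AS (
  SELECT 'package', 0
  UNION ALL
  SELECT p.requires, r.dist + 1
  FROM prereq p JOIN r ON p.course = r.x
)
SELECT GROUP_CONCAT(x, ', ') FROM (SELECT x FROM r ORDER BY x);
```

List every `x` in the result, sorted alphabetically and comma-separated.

Base: (package, dist=0).
Iteration 1: edges from {package} -> (compress, dist=1), (test, dist=1).
Iteration 2: edges from {compress,test} -> (release, dist=2).
Iteration 3: no outgoing edges from {release}; recursion stops.

compress, package, release, test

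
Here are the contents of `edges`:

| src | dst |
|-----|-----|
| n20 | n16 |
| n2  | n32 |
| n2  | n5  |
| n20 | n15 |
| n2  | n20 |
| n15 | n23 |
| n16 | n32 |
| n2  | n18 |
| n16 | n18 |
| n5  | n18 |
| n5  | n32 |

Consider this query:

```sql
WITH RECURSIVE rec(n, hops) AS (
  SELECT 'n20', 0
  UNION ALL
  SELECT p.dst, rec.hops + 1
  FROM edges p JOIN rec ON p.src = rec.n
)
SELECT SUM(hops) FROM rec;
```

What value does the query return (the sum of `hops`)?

8

Base: (n20, hops=0).
Iteration 1: edges from {n20} -> (n15, hops=1), (n16, hops=1).
Iteration 2: edges from {n15,n16} -> (n18, hops=2), (n23, hops=2), (n32, hops=2).
Iteration 3: no outgoing edges from {n18,n23,n32}; recursion stops.
SUM(hops) = 0 + 1 + 1 + 2 + 2 + 2 = 8.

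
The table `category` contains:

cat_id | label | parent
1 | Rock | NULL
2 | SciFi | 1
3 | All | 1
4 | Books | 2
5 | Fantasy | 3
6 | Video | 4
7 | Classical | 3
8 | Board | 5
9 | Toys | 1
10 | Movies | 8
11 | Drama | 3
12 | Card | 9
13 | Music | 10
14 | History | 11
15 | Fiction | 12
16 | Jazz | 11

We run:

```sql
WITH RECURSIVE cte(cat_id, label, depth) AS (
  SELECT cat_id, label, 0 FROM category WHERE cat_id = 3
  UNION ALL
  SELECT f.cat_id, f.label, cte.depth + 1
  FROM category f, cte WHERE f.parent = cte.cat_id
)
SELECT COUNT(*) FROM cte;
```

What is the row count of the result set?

Base: cat_id=3 (All) at depth 0.
Iteration 1: rows with parent in {3} -> Fantasy (id 5, depth 1), Classical (id 7, depth 1), Drama (id 11, depth 1).
Iteration 2: rows with parent in {5,7,11} -> Board (id 8, depth 2), History (id 14, depth 2), Jazz (id 16, depth 2).
Iteration 3: rows with parent in {8,14,16} -> Movies (id 10, depth 3).
Iteration 4: rows with parent in {10} -> Music (id 13, depth 4).
Iteration 5: no rows with parent in {13}; recursion stops.
Total rows emitted: 9.

9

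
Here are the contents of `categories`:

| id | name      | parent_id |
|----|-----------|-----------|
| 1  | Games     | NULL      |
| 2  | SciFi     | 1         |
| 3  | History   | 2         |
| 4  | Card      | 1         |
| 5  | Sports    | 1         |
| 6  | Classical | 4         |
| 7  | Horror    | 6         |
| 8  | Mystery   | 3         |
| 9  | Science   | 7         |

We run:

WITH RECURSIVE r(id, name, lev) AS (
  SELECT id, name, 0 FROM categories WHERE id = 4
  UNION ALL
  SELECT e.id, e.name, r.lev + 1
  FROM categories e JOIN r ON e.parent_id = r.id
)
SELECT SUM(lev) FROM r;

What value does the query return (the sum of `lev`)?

6

Base: id=4 (Card) at lev 0.
Iteration 1: rows with parent_id in {4} -> Classical (id 6, lev 1).
Iteration 2: rows with parent_id in {6} -> Horror (id 7, lev 2).
Iteration 3: rows with parent_id in {7} -> Science (id 9, lev 3).
Iteration 4: no rows with parent_id in {9}; recursion stops.
SUM(lev) = 0 + 1 + 2 + 3 = 6.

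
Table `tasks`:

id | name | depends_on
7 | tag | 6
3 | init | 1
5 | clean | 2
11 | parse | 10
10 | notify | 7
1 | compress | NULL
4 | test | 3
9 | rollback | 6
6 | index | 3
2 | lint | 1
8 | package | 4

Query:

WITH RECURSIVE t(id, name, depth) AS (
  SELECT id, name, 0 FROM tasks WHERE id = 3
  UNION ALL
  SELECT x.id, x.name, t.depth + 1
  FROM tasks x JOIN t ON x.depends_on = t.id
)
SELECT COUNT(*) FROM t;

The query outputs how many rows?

8

Base: id=3 (init) at depth 0.
Iteration 1: rows with depends_on in {3} -> test (id 4, depth 1), index (id 6, depth 1).
Iteration 2: rows with depends_on in {4,6} -> tag (id 7, depth 2), package (id 8, depth 2), rollback (id 9, depth 2).
Iteration 3: rows with depends_on in {7,8,9} -> notify (id 10, depth 3).
Iteration 4: rows with depends_on in {10} -> parse (id 11, depth 4).
Iteration 5: no rows with depends_on in {11}; recursion stops.
Total rows emitted: 8.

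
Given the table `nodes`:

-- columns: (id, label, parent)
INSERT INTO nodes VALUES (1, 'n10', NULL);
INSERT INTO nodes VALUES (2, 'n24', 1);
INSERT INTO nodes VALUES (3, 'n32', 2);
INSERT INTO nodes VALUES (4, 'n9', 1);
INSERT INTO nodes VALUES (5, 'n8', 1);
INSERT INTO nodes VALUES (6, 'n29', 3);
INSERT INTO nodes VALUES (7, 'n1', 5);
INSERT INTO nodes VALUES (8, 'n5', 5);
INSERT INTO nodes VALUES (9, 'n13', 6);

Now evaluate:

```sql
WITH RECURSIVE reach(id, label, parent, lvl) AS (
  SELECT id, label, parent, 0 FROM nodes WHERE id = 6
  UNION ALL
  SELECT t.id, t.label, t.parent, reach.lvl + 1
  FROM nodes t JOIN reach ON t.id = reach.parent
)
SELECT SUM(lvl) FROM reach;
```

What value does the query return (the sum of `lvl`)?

Base: id=6 (n29), parent=3, lvl 0.
Iteration 1: join on id=3 -> n32 (id 3, parent=2, lvl 1).
Iteration 2: join on id=2 -> n24 (id 2, parent=1, lvl 2).
Iteration 3: join on id=1 -> n10 (id 1, parent=NULL, lvl 3).
Iteration 4: parent is NULL; no match; recursion stops.
SUM(lvl) = 0 + 1 + 2 + 3 = 6.

6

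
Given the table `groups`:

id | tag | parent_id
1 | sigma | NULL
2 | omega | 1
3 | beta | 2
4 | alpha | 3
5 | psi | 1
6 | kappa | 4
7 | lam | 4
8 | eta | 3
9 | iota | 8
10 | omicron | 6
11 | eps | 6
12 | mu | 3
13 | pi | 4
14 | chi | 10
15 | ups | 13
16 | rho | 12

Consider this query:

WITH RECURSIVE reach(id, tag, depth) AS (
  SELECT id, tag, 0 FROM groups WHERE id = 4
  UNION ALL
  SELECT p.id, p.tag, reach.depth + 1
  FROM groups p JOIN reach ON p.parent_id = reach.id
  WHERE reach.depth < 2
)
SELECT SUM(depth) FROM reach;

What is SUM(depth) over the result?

Base: id=4 (alpha) at depth 0.
Iteration 1: rows with parent_id in {4} -> kappa (id 6, depth 1), lam (id 7, depth 1), pi (id 13, depth 1).
Iteration 2: rows with parent_id in {6,7,13} -> omicron (id 10, depth 2), eps (id 11, depth 2), ups (id 15, depth 2).
Iteration 3: depth < 2 fails for all current rows; recursion stops.
SUM(depth) = 0 + 1 + 1 + 1 + 2 + 2 + 2 = 9.

9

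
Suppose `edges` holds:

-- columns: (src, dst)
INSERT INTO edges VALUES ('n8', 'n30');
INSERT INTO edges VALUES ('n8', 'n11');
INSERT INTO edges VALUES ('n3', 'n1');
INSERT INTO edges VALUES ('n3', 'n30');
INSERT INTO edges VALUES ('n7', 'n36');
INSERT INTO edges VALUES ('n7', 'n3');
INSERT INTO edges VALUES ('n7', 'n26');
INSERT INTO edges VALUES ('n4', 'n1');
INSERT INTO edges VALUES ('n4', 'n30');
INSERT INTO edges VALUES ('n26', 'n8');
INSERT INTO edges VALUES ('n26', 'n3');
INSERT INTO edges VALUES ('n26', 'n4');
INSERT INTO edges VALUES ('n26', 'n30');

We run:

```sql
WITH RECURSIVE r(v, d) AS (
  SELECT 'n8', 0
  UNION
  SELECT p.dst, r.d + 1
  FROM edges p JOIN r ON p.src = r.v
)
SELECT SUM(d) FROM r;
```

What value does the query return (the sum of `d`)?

2

Base: (n8, d=0).
Iteration 1: edges from {n8} -> (n11, d=1), (n30, d=1).
Iteration 2: no outgoing edges from {n11,n30}; recursion stops.
SUM(d) = 0 + 1 + 1 = 2.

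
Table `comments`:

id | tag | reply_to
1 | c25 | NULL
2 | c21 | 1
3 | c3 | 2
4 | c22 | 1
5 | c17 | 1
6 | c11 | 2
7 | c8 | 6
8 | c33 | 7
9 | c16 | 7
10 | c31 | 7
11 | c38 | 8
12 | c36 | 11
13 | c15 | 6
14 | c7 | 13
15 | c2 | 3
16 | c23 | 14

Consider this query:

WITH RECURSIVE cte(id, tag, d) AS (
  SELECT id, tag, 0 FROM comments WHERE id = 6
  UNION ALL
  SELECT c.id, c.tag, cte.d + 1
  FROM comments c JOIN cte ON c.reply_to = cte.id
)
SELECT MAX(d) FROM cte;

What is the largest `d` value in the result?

4

Base: id=6 (c11) at d 0.
Iteration 1: rows with reply_to in {6} -> c8 (id 7, d 1), c15 (id 13, d 1).
Iteration 2: rows with reply_to in {7,13} -> c33 (id 8, d 2), c16 (id 9, d 2), c31 (id 10, d 2), c7 (id 14, d 2).
Iteration 3: rows with reply_to in {8,9,10,14} -> c38 (id 11, d 3), c23 (id 16, d 3).
Iteration 4: rows with reply_to in {11,16} -> c36 (id 12, d 4).
Iteration 5: no rows with reply_to in {12}; recursion stops.
d values: 0, 1, 1, 2, 2, 2, 2, 3, 3, 4; the maximum is 4.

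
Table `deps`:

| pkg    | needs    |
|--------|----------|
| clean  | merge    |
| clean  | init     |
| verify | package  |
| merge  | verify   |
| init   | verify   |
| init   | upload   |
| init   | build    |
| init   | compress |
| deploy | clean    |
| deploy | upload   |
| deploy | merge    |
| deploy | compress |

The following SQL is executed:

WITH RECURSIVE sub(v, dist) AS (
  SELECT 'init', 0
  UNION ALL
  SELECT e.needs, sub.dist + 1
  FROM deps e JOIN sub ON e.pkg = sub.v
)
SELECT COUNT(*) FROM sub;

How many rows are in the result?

6

Base: (init, dist=0).
Iteration 1: edges from {init} -> (build, dist=1), (compress, dist=1), (upload, dist=1), (verify, dist=1).
Iteration 2: edges from {build,compress,upload,verify} -> (package, dist=2).
Iteration 3: no outgoing edges from {package}; recursion stops.
Total rows emitted: 6.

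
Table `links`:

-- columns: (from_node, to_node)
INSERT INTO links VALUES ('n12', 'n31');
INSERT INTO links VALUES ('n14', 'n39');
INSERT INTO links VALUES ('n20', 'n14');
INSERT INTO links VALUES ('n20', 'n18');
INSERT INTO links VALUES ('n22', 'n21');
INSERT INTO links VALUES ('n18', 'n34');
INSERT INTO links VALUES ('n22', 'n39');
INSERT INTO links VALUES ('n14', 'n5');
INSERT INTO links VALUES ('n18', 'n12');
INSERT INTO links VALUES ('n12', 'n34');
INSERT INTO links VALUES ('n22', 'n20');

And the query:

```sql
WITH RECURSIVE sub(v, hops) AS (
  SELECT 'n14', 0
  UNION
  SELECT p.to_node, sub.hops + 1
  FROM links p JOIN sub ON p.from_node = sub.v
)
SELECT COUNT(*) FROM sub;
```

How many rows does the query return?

Base: (n14, hops=0).
Iteration 1: edges from {n14} -> (n39, hops=1), (n5, hops=1).
Iteration 2: no outgoing edges from {n39,n5}; recursion stops.
Total rows emitted: 3.

3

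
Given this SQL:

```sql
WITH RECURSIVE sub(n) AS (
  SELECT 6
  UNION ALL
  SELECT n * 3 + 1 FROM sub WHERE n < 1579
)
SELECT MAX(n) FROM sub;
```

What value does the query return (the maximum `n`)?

Base: n=6.
Iteration 1: 6 < 1579 holds -> n = 6 * 3 + 1 = 19.
Iteration 2: 19 < 1579 holds -> n = 19 * 3 + 1 = 58.
Iteration 3: 58 < 1579 holds -> n = 58 * 3 + 1 = 175.
Iteration 4: 175 < 1579 holds -> n = 175 * 3 + 1 = 526.
Iteration 5: 526 < 1579 holds -> n = 526 * 3 + 1 = 1579.
Iteration 6: 1579 < 1579 fails; recursion stops.
n values: 6, 19, 58, 175, 526, 1579; the maximum is 1579.

1579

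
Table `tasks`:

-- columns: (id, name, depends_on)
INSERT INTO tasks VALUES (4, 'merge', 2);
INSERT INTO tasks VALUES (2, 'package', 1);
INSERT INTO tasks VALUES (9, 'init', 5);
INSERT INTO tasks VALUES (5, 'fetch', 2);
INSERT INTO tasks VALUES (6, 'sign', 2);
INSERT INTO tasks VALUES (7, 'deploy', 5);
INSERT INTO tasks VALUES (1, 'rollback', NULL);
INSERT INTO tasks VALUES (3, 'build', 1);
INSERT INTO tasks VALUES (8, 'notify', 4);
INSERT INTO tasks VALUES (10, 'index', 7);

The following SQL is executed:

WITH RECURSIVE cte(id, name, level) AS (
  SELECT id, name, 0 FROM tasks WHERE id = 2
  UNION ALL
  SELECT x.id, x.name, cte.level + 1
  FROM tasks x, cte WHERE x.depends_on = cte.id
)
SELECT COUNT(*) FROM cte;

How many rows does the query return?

8

Base: id=2 (package) at level 0.
Iteration 1: rows with depends_on in {2} -> merge (id 4, level 1), fetch (id 5, level 1), sign (id 6, level 1).
Iteration 2: rows with depends_on in {4,5,6} -> deploy (id 7, level 2), notify (id 8, level 2), init (id 9, level 2).
Iteration 3: rows with depends_on in {7,8,9} -> index (id 10, level 3).
Iteration 4: no rows with depends_on in {10}; recursion stops.
Total rows emitted: 8.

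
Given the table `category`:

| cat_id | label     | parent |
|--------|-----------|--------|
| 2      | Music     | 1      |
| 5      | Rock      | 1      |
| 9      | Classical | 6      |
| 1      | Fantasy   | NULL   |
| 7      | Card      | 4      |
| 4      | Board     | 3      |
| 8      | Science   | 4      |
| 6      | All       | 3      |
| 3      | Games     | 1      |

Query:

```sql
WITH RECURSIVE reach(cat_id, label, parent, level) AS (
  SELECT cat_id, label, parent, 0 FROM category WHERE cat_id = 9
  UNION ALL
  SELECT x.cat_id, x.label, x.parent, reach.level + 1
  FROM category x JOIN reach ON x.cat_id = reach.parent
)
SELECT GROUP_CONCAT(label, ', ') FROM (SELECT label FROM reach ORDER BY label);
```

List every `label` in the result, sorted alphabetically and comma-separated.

All, Classical, Fantasy, Games

Base: cat_id=9 (Classical), parent=6, level 0.
Iteration 1: join on cat_id=6 -> All (id 6, parent=3, level 1).
Iteration 2: join on cat_id=3 -> Games (id 3, parent=1, level 2).
Iteration 3: join on cat_id=1 -> Fantasy (id 1, parent=NULL, level 3).
Iteration 4: parent is NULL; no match; recursion stops.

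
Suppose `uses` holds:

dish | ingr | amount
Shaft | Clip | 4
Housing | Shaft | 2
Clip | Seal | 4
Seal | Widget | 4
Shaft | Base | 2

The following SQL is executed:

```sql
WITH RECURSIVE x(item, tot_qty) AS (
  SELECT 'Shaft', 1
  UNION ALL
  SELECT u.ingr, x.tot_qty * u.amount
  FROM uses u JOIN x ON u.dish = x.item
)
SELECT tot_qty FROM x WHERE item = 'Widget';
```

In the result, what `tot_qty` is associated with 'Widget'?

Base: (Shaft, tot_qty=1).
Iteration 1: components of {Shaft} -> Base = 1*2 = 2, Clip = 1*4 = 4.
Iteration 2: components of {Base,Clip} -> Seal = 4*4 = 16.
Iteration 3: components of {Seal} -> Widget = 16*4 = 64.
Iteration 4: no further components; recursion stops.

64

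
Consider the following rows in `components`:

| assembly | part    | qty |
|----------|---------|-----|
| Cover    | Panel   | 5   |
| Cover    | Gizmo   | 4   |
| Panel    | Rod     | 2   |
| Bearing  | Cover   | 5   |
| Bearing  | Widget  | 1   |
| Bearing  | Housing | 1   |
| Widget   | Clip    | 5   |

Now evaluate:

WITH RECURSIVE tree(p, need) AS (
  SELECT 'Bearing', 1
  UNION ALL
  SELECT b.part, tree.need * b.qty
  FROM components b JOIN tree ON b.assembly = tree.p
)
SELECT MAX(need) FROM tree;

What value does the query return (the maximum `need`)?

Base: (Bearing, need=1).
Iteration 1: components of {Bearing} -> Cover = 1*5 = 5, Housing = 1*1 = 1, Widget = 1*1 = 1.
Iteration 2: components of {Cover,Housing,Widget} -> Clip = 1*5 = 5, Gizmo = 5*4 = 20, Panel = 5*5 = 25.
Iteration 3: components of {Clip,Gizmo,Panel} -> Rod = 25*2 = 50.
Iteration 4: no further components; recursion stops.
need values: 1, 5, 1, 1, 20, 25, 5, 50; the maximum is 50.

50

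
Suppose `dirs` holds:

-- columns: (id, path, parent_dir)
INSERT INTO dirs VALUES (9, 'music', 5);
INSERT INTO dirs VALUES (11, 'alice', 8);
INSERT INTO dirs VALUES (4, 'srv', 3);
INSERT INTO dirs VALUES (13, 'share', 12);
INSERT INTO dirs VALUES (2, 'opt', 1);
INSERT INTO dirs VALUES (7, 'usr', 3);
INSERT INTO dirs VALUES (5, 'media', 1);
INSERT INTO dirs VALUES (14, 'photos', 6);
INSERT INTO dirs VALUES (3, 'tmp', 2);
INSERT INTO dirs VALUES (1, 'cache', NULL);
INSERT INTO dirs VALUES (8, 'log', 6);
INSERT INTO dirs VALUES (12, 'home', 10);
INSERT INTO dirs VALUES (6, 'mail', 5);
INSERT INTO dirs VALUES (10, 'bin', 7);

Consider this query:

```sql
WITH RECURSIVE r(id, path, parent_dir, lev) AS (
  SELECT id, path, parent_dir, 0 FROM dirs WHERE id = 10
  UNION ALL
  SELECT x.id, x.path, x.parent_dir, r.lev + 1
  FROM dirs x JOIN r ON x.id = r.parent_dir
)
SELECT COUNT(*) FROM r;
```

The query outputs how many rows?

Base: id=10 (bin), parent_dir=7, lev 0.
Iteration 1: join on id=7 -> usr (id 7, parent_dir=3, lev 1).
Iteration 2: join on id=3 -> tmp (id 3, parent_dir=2, lev 2).
Iteration 3: join on id=2 -> opt (id 2, parent_dir=1, lev 3).
Iteration 4: join on id=1 -> cache (id 1, parent_dir=NULL, lev 4).
Iteration 5: parent_dir is NULL; no match; recursion stops.
Total rows emitted: 5.

5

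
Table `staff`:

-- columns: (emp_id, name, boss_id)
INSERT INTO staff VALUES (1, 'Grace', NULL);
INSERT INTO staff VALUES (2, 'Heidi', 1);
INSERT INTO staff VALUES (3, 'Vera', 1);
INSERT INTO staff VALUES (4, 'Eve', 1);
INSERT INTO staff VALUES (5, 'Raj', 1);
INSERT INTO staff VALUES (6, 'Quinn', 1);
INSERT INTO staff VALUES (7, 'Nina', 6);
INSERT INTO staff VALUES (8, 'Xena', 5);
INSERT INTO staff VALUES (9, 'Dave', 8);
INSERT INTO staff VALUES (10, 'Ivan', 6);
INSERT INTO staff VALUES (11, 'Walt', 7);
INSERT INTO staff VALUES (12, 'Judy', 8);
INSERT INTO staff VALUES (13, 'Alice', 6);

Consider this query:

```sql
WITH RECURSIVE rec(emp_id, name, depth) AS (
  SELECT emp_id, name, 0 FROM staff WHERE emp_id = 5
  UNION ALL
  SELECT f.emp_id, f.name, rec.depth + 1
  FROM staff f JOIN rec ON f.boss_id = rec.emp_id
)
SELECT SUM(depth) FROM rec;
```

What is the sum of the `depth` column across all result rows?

5

Base: emp_id=5 (Raj) at depth 0.
Iteration 1: rows with boss_id in {5} -> Xena (id 8, depth 1).
Iteration 2: rows with boss_id in {8} -> Dave (id 9, depth 2), Judy (id 12, depth 2).
Iteration 3: no rows with boss_id in {9,12}; recursion stops.
SUM(depth) = 0 + 1 + 2 + 2 = 5.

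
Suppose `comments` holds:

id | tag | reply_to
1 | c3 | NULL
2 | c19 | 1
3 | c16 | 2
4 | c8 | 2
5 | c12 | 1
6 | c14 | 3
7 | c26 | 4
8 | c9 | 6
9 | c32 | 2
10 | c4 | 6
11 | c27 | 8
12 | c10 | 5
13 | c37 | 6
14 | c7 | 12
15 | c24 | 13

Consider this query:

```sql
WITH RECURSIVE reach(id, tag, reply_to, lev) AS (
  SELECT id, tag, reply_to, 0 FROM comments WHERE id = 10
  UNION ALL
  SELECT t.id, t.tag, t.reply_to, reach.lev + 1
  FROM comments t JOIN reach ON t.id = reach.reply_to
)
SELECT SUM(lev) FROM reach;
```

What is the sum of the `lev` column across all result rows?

10

Base: id=10 (c4), reply_to=6, lev 0.
Iteration 1: join on id=6 -> c14 (id 6, reply_to=3, lev 1).
Iteration 2: join on id=3 -> c16 (id 3, reply_to=2, lev 2).
Iteration 3: join on id=2 -> c19 (id 2, reply_to=1, lev 3).
Iteration 4: join on id=1 -> c3 (id 1, reply_to=NULL, lev 4).
Iteration 5: reply_to is NULL; no match; recursion stops.
SUM(lev) = 0 + 1 + 2 + 3 + 4 = 10.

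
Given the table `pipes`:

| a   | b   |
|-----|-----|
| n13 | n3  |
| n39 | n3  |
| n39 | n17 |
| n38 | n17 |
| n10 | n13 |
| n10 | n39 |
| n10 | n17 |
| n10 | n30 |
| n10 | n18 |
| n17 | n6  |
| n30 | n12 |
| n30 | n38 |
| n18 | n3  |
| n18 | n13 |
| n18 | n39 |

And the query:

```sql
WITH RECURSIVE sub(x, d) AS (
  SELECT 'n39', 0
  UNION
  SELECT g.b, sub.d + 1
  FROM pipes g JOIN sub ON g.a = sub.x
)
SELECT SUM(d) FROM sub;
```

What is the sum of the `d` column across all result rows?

4

Base: (n39, d=0).
Iteration 1: edges from {n39} -> (n17, d=1), (n3, d=1).
Iteration 2: edges from {n17,n3} -> (n6, d=2).
Iteration 3: no outgoing edges from {n6}; recursion stops.
SUM(d) = 0 + 1 + 1 + 2 = 4.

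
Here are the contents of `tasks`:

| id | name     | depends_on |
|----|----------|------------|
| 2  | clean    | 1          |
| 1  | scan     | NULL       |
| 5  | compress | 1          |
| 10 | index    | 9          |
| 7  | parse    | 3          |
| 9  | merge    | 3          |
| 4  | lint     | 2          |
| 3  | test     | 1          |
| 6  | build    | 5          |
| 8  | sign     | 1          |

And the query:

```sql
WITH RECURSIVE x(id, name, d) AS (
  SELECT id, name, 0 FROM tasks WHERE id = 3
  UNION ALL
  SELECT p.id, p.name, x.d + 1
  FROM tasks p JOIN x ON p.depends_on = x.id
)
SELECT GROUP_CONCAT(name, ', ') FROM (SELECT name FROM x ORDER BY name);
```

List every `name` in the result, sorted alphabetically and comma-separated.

index, merge, parse, test

Base: id=3 (test) at d 0.
Iteration 1: rows with depends_on in {3} -> parse (id 7, d 1), merge (id 9, d 1).
Iteration 2: rows with depends_on in {7,9} -> index (id 10, d 2).
Iteration 3: no rows with depends_on in {10}; recursion stops.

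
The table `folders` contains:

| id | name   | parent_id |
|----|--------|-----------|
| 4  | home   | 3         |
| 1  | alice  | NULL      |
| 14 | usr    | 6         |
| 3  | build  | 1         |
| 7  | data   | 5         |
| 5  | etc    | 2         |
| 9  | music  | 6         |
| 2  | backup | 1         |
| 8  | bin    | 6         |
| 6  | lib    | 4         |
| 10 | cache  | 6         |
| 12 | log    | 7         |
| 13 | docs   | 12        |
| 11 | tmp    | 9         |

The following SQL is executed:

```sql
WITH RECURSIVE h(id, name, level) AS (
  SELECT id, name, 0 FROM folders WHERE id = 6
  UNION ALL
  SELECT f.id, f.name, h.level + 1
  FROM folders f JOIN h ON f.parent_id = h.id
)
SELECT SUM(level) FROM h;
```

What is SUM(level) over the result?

6

Base: id=6 (lib) at level 0.
Iteration 1: rows with parent_id in {6} -> bin (id 8, level 1), music (id 9, level 1), cache (id 10, level 1), usr (id 14, level 1).
Iteration 2: rows with parent_id in {8,9,10,14} -> tmp (id 11, level 2).
Iteration 3: no rows with parent_id in {11}; recursion stops.
SUM(level) = 0 + 1 + 1 + 1 + 1 + 2 = 6.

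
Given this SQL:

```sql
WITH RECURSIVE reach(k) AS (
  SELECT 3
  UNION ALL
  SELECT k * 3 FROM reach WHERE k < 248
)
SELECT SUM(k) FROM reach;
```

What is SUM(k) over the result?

Base: k=3.
Iteration 1: 3 < 248 holds -> k = 3 * 3 = 9.
Iteration 2: 9 < 248 holds -> k = 9 * 3 = 27.
Iteration 3: 27 < 248 holds -> k = 27 * 3 = 81.
Iteration 4: 81 < 248 holds -> k = 81 * 3 = 243.
Iteration 5: 243 < 248 holds -> k = 243 * 3 = 729.
Iteration 6: 729 < 248 fails; recursion stops.
SUM(k) = 3 + 9 + 27 + 81 + 243 + 729 = 1092.

1092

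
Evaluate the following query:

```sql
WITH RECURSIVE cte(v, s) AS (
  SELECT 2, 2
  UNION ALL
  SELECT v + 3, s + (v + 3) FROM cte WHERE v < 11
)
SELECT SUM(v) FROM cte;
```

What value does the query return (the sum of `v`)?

26

Base: v=2, s=2.
Iteration 1: 2 < 11 holds -> v = 2 + 3 = 5, s = 2 + 5 = 7.
Iteration 2: 5 < 11 holds -> v = 5 + 3 = 8, s = 7 + 8 = 15.
Iteration 3: 8 < 11 holds -> v = 8 + 3 = 11, s = 15 + 11 = 26.
Iteration 4: 11 < 11 fails; recursion stops.
SUM(v) = 2 + 5 + 8 + 11 = 26.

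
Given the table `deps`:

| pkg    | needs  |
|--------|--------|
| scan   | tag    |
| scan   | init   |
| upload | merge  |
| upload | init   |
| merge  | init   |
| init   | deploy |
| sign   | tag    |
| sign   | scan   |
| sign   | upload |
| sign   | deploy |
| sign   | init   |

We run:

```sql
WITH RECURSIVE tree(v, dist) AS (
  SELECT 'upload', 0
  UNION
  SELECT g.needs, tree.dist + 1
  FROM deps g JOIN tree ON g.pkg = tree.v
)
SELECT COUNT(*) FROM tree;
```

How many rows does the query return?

6

Base: (upload, dist=0).
Iteration 1: edges from {upload} -> (init, dist=1), (merge, dist=1).
Iteration 2: edges from {init,merge} -> (deploy, dist=2), (init, dist=2).
Iteration 3: edges from {deploy,init} -> (deploy, dist=3).
Iteration 4: no outgoing edges from {deploy}; recursion stops.
Total rows emitted: 6.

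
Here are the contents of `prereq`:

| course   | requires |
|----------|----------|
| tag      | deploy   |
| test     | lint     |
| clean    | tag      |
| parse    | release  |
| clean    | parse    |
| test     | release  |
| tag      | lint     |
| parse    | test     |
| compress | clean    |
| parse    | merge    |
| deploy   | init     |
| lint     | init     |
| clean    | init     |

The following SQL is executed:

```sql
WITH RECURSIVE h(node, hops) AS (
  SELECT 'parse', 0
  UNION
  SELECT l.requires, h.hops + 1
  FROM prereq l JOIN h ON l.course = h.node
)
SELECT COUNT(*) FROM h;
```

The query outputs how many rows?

Base: (parse, hops=0).
Iteration 1: edges from {parse} -> (merge, hops=1), (release, hops=1), (test, hops=1).
Iteration 2: edges from {merge,release,test} -> (lint, hops=2), (release, hops=2).
Iteration 3: edges from {lint,release} -> (init, hops=3).
Iteration 4: no outgoing edges from {init}; recursion stops.
Total rows emitted: 7.

7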